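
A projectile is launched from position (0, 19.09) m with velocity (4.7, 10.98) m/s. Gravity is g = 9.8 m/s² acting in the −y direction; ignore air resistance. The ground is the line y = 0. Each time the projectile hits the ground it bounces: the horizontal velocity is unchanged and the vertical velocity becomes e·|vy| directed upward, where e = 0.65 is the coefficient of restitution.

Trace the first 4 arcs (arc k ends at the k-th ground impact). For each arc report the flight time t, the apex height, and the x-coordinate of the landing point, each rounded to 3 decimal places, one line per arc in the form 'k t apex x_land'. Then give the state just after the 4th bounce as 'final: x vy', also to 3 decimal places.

Arc 1: start y=19.090, vy=10.980 → t=3.390, apex=25.241, x_land=15.933, impact vy=-22.242
  bounce: vy ← 0.65·22.242 = 14.458
Arc 2: start y=0.000, vy=14.458 → t=2.951, apex=10.664, x_land=29.801, impact vy=-14.458
  bounce: vy ← 0.65·14.458 = 9.397
Arc 3: start y=0.000, vy=9.397 → t=1.918, apex=4.506, x_land=38.814, impact vy=-9.397
  bounce: vy ← 0.65·9.397 = 6.108
Arc 4: start y=0.000, vy=6.108 → t=1.247, apex=1.904, x_land=44.673, impact vy=-6.108
  bounce: vy ← 0.65·6.108 = 3.970

1 3.390 25.241 15.933
2 2.951 10.664 29.801
3 1.918 4.506 38.814
4 1.247 1.904 44.673
final: 44.673 3.970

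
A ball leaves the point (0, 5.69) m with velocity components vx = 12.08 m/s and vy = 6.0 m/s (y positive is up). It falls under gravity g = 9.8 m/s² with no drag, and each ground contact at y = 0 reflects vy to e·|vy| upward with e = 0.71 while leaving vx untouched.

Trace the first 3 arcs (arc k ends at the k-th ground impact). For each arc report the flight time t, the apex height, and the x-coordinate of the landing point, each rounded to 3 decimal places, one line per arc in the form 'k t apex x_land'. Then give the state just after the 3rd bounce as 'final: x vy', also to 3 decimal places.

Arc 1: start y=5.690, vy=6.000 → t=1.852, apex=7.527, x_land=22.368, impact vy=-12.146
  bounce: vy ← 0.71·12.146 = 8.624
Arc 2: start y=0.000, vy=8.624 → t=1.760, apex=3.794, x_land=43.628, impact vy=-8.624
  bounce: vy ← 0.71·8.624 = 6.123
Arc 3: start y=0.000, vy=6.123 → t=1.250, apex=1.913, x_land=58.722, impact vy=-6.123
  bounce: vy ← 0.71·6.123 = 4.347

1 1.852 7.527 22.368
2 1.760 3.794 43.628
3 1.250 1.913 58.722
final: 58.722 4.347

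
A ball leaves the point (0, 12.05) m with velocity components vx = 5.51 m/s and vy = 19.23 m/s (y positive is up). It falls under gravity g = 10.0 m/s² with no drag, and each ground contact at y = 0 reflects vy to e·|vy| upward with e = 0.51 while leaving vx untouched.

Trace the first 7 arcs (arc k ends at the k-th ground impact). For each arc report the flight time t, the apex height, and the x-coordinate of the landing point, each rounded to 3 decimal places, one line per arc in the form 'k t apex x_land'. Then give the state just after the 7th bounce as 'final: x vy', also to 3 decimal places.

Arc 1: start y=12.050, vy=19.230 → t=4.394, apex=30.540, x_land=24.213, impact vy=-24.714
  bounce: vy ← 0.51·24.714 = 12.604
Arc 2: start y=0.000, vy=12.604 → t=2.521, apex=7.943, x_land=38.103, impact vy=-12.604
  bounce: vy ← 0.51·12.604 = 6.428
Arc 3: start y=0.000, vy=6.428 → t=1.286, apex=2.066, x_land=45.187, impact vy=-6.428
  bounce: vy ← 0.51·6.428 = 3.278
Arc 4: start y=0.000, vy=3.278 → t=0.656, apex=0.537, x_land=48.800, impact vy=-3.278
  bounce: vy ← 0.51·3.278 = 1.672
Arc 5: start y=0.000, vy=1.672 → t=0.334, apex=0.140, x_land=50.642, impact vy=-1.672
  bounce: vy ← 0.51·1.672 = 0.853
Arc 6: start y=0.000, vy=0.853 → t=0.171, apex=0.036, x_land=51.582, impact vy=-0.853
  bounce: vy ← 0.51·0.853 = 0.435
Arc 7: start y=0.000, vy=0.435 → t=0.087, apex=0.009, x_land=52.061, impact vy=-0.435
  bounce: vy ← 0.51·0.435 = 0.222

1 4.394 30.540 24.213
2 2.521 7.943 38.103
3 1.286 2.066 45.187
4 0.656 0.537 48.800
5 0.334 0.140 50.642
6 0.171 0.036 51.582
7 0.087 0.009 52.061
final: 52.061 0.222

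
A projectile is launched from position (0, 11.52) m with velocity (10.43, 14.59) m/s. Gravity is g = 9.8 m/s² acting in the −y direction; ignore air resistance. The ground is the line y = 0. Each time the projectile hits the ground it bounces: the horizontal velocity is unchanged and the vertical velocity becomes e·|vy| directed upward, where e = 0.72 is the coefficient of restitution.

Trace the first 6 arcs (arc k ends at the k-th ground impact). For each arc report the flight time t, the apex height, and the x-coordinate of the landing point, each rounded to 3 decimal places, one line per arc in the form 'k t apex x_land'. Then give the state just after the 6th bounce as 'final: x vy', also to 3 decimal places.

Arc 1: start y=11.520, vy=14.590 → t=3.626, apex=22.381, x_land=37.819, impact vy=-20.944
  bounce: vy ← 0.72·20.944 = 15.080
Arc 2: start y=0.000, vy=15.080 → t=3.078, apex=11.602, x_land=69.917, impact vy=-15.080
  bounce: vy ← 0.72·15.080 = 10.857
Arc 3: start y=0.000, vy=10.857 → t=2.216, apex=6.015, x_land=93.028, impact vy=-10.857
  bounce: vy ← 0.72·10.857 = 7.817
Arc 4: start y=0.000, vy=7.817 → t=1.595, apex=3.118, x_land=109.668, impact vy=-7.817
  bounce: vy ← 0.72·7.817 = 5.629
Arc 5: start y=0.000, vy=5.629 → t=1.149, apex=1.616, x_land=121.649, impact vy=-5.629
  bounce: vy ← 0.72·5.629 = 4.053
Arc 6: start y=0.000, vy=4.053 → t=0.827, apex=0.838, x_land=130.275, impact vy=-4.053
  bounce: vy ← 0.72·4.053 = 2.918

1 3.626 22.381 37.819
2 3.078 11.602 69.917
3 2.216 6.015 93.028
4 1.595 3.118 109.668
5 1.149 1.616 121.649
6 0.827 0.838 130.275
final: 130.275 2.918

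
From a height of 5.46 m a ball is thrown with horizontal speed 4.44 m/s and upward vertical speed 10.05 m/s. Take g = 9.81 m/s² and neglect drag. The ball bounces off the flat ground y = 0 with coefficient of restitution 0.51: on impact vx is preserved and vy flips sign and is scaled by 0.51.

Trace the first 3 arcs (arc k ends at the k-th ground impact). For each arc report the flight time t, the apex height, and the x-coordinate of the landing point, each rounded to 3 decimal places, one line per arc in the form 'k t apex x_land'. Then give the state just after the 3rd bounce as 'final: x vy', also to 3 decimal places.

1 2.495 10.608 11.078
2 1.500 2.759 17.738
3 0.765 0.718 21.135
final: 21.135 1.914

Arc 1: start y=5.460, vy=10.050 → t=2.495, apex=10.608, x_land=11.078, impact vy=-14.427
  bounce: vy ← 0.51·14.427 = 7.358
Arc 2: start y=0.000, vy=7.358 → t=1.500, apex=2.759, x_land=17.738, impact vy=-7.358
  bounce: vy ← 0.51·7.358 = 3.752
Arc 3: start y=0.000, vy=3.752 → t=0.765, apex=0.718, x_land=21.135, impact vy=-3.752
  bounce: vy ← 0.51·3.752 = 1.914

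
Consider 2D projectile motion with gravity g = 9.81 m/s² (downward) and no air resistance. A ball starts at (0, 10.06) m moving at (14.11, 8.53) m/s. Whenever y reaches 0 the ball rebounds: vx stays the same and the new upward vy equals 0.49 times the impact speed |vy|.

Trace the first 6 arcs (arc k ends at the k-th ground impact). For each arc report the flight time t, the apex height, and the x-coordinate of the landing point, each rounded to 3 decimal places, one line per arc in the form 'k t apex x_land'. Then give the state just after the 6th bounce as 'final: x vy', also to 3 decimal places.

Arc 1: start y=10.060, vy=8.530 → t=2.545, apex=13.769, x_land=35.909, impact vy=-16.436
  bounce: vy ← 0.49·16.436 = 8.054
Arc 2: start y=0.000, vy=8.054 → t=1.642, apex=3.306, x_land=59.077, impact vy=-8.054
  bounce: vy ← 0.49·8.054 = 3.946
Arc 3: start y=0.000, vy=3.946 → t=0.805, apex=0.794, x_land=70.429, impact vy=-3.946
  bounce: vy ← 0.49·3.946 = 1.934
Arc 4: start y=0.000, vy=1.934 → t=0.394, apex=0.191, x_land=75.991, impact vy=-1.934
  bounce: vy ← 0.49·1.934 = 0.947
Arc 5: start y=0.000, vy=0.947 → t=0.193, apex=0.046, x_land=78.717, impact vy=-0.947
  bounce: vy ← 0.49·0.947 = 0.464
Arc 6: start y=0.000, vy=0.464 → t=0.095, apex=0.011, x_land=80.052, impact vy=-0.464
  bounce: vy ← 0.49·0.464 = 0.227

1 2.545 13.769 35.909
2 1.642 3.306 59.077
3 0.805 0.794 70.429
4 0.394 0.191 75.991
5 0.193 0.046 78.717
6 0.095 0.011 80.052
final: 80.052 0.227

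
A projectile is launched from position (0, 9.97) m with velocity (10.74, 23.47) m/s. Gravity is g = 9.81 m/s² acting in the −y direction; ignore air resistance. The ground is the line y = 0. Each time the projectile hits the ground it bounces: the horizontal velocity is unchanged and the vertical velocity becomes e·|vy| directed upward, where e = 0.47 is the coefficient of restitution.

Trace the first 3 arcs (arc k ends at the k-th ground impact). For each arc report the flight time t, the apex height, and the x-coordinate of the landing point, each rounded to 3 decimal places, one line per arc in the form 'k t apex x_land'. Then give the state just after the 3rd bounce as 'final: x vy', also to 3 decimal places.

Arc 1: start y=9.970, vy=23.470 → t=5.178, apex=38.045, x_land=55.606, impact vy=-27.321
  bounce: vy ← 0.47·27.321 = 12.841
Arc 2: start y=0.000, vy=12.841 → t=2.618, apex=8.404, x_land=83.723, impact vy=-12.841
  bounce: vy ← 0.47·12.841 = 6.035
Arc 3: start y=0.000, vy=6.035 → t=1.230, apex=1.856, x_land=96.938, impact vy=-6.035
  bounce: vy ← 0.47·6.035 = 2.837

1 5.178 38.045 55.606
2 2.618 8.404 83.723
3 1.230 1.856 96.938
final: 96.938 2.837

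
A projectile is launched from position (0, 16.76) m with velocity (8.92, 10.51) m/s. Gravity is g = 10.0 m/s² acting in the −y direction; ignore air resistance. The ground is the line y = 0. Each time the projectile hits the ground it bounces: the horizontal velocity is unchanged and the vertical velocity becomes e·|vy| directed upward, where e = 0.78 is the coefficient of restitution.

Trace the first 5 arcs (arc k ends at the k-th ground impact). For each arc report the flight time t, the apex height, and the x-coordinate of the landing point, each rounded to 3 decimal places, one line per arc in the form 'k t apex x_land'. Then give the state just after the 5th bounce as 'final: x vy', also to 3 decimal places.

Arc 1: start y=16.760, vy=10.510 → t=3.162, apex=22.283, x_land=28.206, impact vy=-21.111
  bounce: vy ← 0.78·21.111 = 16.466
Arc 2: start y=0.000, vy=16.466 → t=3.293, apex=13.557, x_land=57.582, impact vy=-16.466
  bounce: vy ← 0.78·16.466 = 12.844
Arc 3: start y=0.000, vy=12.844 → t=2.569, apex=8.248, x_land=80.495, impact vy=-12.844
  bounce: vy ← 0.78·12.844 = 10.018
Arc 4: start y=0.000, vy=10.018 → t=2.004, apex=5.018, x_land=98.367, impact vy=-10.018
  bounce: vy ← 0.78·10.018 = 7.814
Arc 5: start y=0.000, vy=7.814 → t=1.563, apex=3.053, x_land=112.307, impact vy=-7.814
  bounce: vy ← 0.78·7.814 = 6.095

1 3.162 22.283 28.206
2 3.293 13.557 57.582
3 2.569 8.248 80.495
4 2.004 5.018 98.367
5 1.563 3.053 112.307
final: 112.307 6.095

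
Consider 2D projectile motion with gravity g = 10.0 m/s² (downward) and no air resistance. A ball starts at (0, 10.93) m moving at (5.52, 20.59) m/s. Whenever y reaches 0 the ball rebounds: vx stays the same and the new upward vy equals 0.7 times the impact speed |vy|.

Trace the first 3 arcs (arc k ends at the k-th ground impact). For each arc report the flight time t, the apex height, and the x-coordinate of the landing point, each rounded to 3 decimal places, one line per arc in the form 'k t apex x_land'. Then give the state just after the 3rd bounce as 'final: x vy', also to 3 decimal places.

1 4.594 32.127 25.358
2 3.549 15.742 44.947
3 2.484 7.714 58.660
final: 58.660 8.695

Arc 1: start y=10.930, vy=20.590 → t=4.594, apex=32.127, x_land=25.358, impact vy=-25.349
  bounce: vy ← 0.7·25.349 = 17.744
Arc 2: start y=0.000, vy=17.744 → t=3.549, apex=15.742, x_land=44.947, impact vy=-17.744
  bounce: vy ← 0.7·17.744 = 12.421
Arc 3: start y=0.000, vy=12.421 → t=2.484, apex=7.714, x_land=58.660, impact vy=-12.421
  bounce: vy ← 0.7·12.421 = 8.695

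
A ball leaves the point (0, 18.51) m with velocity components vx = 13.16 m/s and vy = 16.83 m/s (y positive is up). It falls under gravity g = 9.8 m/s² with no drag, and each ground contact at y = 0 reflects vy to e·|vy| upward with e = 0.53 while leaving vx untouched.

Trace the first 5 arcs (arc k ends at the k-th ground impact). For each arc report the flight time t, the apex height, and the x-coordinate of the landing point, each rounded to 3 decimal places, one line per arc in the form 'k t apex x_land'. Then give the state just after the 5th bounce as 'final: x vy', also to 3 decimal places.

1 4.311 32.961 56.732
2 2.749 9.259 92.912
3 1.457 2.601 112.087
4 0.772 0.731 122.250
5 0.409 0.205 127.637
final: 127.637 1.063

Arc 1: start y=18.510, vy=16.830 → t=4.311, apex=32.961, x_land=56.732, impact vy=-25.417
  bounce: vy ← 0.53·25.417 = 13.471
Arc 2: start y=0.000, vy=13.471 → t=2.749, apex=9.259, x_land=92.912, impact vy=-13.471
  bounce: vy ← 0.53·13.471 = 7.140
Arc 3: start y=0.000, vy=7.140 → t=1.457, apex=2.601, x_land=112.087, impact vy=-7.140
  bounce: vy ← 0.53·7.140 = 3.784
Arc 4: start y=0.000, vy=3.784 → t=0.772, apex=0.731, x_land=122.250, impact vy=-3.784
  bounce: vy ← 0.53·3.784 = 2.006
Arc 5: start y=0.000, vy=2.006 → t=0.409, apex=0.205, x_land=127.637, impact vy=-2.006
  bounce: vy ← 0.53·2.006 = 1.063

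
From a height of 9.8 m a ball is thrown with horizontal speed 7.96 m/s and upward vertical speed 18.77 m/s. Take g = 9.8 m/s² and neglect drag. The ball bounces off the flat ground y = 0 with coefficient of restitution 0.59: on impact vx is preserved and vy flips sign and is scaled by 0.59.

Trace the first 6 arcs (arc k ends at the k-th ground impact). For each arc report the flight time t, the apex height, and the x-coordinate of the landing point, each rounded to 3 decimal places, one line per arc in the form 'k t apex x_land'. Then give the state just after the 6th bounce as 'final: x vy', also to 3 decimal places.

1 4.296 27.775 34.197
2 2.809 9.669 56.560
3 1.658 3.366 69.754
4 0.978 1.172 77.539
5 0.577 0.408 82.131
6 0.340 0.142 84.841
final: 84.841 0.984

Arc 1: start y=9.800, vy=18.770 → t=4.296, apex=27.775, x_land=34.197, impact vy=-23.332
  bounce: vy ← 0.59·23.332 = 13.766
Arc 2: start y=0.000, vy=13.766 → t=2.809, apex=9.669, x_land=56.560, impact vy=-13.766
  bounce: vy ← 0.59·13.766 = 8.122
Arc 3: start y=0.000, vy=8.122 → t=1.658, apex=3.366, x_land=69.754, impact vy=-8.122
  bounce: vy ← 0.59·8.122 = 4.792
Arc 4: start y=0.000, vy=4.792 → t=0.978, apex=1.172, x_land=77.539, impact vy=-4.792
  bounce: vy ← 0.59·4.792 = 2.827
Arc 5: start y=0.000, vy=2.827 → t=0.577, apex=0.408, x_land=82.131, impact vy=-2.827
  bounce: vy ← 0.59·2.827 = 1.668
Arc 6: start y=0.000, vy=1.668 → t=0.340, apex=0.142, x_land=84.841, impact vy=-1.668
  bounce: vy ← 0.59·1.668 = 0.984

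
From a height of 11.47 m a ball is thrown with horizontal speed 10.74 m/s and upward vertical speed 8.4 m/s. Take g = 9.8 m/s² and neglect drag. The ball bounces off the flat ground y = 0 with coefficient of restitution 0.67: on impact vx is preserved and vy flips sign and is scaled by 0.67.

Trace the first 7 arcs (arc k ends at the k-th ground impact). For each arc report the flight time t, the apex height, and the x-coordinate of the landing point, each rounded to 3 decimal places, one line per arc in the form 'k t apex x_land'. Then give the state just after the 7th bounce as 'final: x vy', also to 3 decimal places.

Arc 1: start y=11.470, vy=8.400 → t=2.611, apex=15.070, x_land=28.041, impact vy=-17.186
  bounce: vy ← 0.67·17.186 = 11.515
Arc 2: start y=0.000, vy=11.515 → t=2.350, apex=6.765, x_land=53.279, impact vy=-11.515
  bounce: vy ← 0.67·11.515 = 7.715
Arc 3: start y=0.000, vy=7.715 → t=1.574, apex=3.037, x_land=70.189, impact vy=-7.715
  bounce: vy ← 0.67·7.715 = 5.169
Arc 4: start y=0.000, vy=5.169 → t=1.055, apex=1.363, x_land=81.519, impact vy=-5.169
  bounce: vy ← 0.67·5.169 = 3.463
Arc 5: start y=0.000, vy=3.463 → t=0.707, apex=0.612, x_land=89.110, impact vy=-3.463
  bounce: vy ← 0.67·3.463 = 2.320
Arc 6: start y=0.000, vy=2.320 → t=0.474, apex=0.275, x_land=94.196, impact vy=-2.320
  bounce: vy ← 0.67·2.320 = 1.555
Arc 7: start y=0.000, vy=1.555 → t=0.317, apex=0.123, x_land=97.603, impact vy=-1.555
  bounce: vy ← 0.67·1.555 = 1.042

1 2.611 15.070 28.041
2 2.350 6.765 53.279
3 1.574 3.037 70.189
4 1.055 1.363 81.519
5 0.707 0.612 89.110
6 0.474 0.275 94.196
7 0.317 0.123 97.603
final: 97.603 1.042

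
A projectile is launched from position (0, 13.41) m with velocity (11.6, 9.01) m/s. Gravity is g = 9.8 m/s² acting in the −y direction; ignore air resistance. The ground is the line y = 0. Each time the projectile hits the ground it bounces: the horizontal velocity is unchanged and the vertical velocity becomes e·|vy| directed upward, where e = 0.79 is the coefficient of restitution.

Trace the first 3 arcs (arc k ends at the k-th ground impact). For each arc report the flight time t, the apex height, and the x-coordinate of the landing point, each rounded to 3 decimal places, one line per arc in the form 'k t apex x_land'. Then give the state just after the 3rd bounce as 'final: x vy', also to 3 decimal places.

1 2.812 17.552 32.619
2 2.990 10.954 67.307
3 2.362 6.836 94.711
final: 94.711 9.145

Arc 1: start y=13.410, vy=9.010 → t=2.812, apex=17.552, x_land=32.619, impact vy=-18.548
  bounce: vy ← 0.79·18.548 = 14.653
Arc 2: start y=0.000, vy=14.653 → t=2.990, apex=10.954, x_land=67.307, impact vy=-14.653
  bounce: vy ← 0.79·14.653 = 11.576
Arc 3: start y=0.000, vy=11.576 → t=2.362, apex=6.836, x_land=94.711, impact vy=-11.576
  bounce: vy ← 0.79·11.576 = 9.145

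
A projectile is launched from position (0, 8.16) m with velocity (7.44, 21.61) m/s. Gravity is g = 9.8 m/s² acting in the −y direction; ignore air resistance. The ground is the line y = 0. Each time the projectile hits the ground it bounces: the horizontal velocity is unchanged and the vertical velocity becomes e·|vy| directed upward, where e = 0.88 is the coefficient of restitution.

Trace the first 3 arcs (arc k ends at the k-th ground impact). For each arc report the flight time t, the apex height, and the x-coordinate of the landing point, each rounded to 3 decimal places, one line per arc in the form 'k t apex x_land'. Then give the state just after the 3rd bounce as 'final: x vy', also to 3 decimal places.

1 4.760 31.986 35.415
2 4.497 24.770 68.870
3 3.957 19.182 98.311
final: 98.311 17.063

Arc 1: start y=8.160, vy=21.610 → t=4.760, apex=31.986, x_land=35.415, impact vy=-25.039
  bounce: vy ← 0.88·25.039 = 22.034
Arc 2: start y=0.000, vy=22.034 → t=4.497, apex=24.770, x_land=68.870, impact vy=-22.034
  bounce: vy ← 0.88·22.034 = 19.390
Arc 3: start y=0.000, vy=19.390 → t=3.957, apex=19.182, x_land=98.311, impact vy=-19.390
  bounce: vy ← 0.88·19.390 = 17.063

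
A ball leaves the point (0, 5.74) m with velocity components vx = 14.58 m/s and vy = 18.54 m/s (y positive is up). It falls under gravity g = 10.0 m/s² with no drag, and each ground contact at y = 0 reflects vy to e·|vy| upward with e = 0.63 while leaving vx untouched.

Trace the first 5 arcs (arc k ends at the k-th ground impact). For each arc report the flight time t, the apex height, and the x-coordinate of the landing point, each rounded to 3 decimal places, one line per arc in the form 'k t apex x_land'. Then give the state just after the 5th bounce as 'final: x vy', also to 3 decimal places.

1 3.995 22.927 58.252
2 2.698 9.100 97.590
3 1.700 3.612 122.373
4 1.071 1.433 137.986
5 0.675 0.569 147.823
final: 147.823 2.125

Arc 1: start y=5.740, vy=18.540 → t=3.995, apex=22.927, x_land=58.252, impact vy=-21.413
  bounce: vy ← 0.63·21.413 = 13.490
Arc 2: start y=0.000, vy=13.490 → t=2.698, apex=9.100, x_land=97.590, impact vy=-13.490
  bounce: vy ← 0.63·13.490 = 8.499
Arc 3: start y=0.000, vy=8.499 → t=1.700, apex=3.612, x_land=122.373, impact vy=-8.499
  bounce: vy ← 0.63·8.499 = 5.354
Arc 4: start y=0.000, vy=5.354 → t=1.071, apex=1.433, x_land=137.986, impact vy=-5.354
  bounce: vy ← 0.63·5.354 = 3.373
Arc 5: start y=0.000, vy=3.373 → t=0.675, apex=0.569, x_land=147.823, impact vy=-3.373
  bounce: vy ← 0.63·3.373 = 2.125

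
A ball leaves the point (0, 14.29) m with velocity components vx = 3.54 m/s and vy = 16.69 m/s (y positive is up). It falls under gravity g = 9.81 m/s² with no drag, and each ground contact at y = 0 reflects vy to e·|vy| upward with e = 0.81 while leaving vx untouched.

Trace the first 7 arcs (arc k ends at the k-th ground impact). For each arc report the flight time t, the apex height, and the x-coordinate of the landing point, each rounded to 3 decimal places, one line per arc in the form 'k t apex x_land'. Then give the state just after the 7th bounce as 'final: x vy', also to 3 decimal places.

Arc 1: start y=14.290, vy=16.690 → t=4.111, apex=28.488, x_land=14.554, impact vy=-23.642
  bounce: vy ← 0.81·23.642 = 19.150
Arc 2: start y=0.000, vy=19.150 → t=3.904, apex=18.691, x_land=28.374, impact vy=-19.150
  bounce: vy ← 0.81·19.150 = 15.511
Arc 3: start y=0.000, vy=15.511 → t=3.162, apex=12.263, x_land=39.569, impact vy=-15.511
  bounce: vy ← 0.81·15.511 = 12.564
Arc 4: start y=0.000, vy=12.564 → t=2.561, apex=8.046, x_land=48.637, impact vy=-12.564
  bounce: vy ← 0.81·12.564 = 10.177
Arc 5: start y=0.000, vy=10.177 → t=2.075, apex=5.279, x_land=55.982, impact vy=-10.177
  bounce: vy ← 0.81·10.177 = 8.243
Arc 6: start y=0.000, vy=8.243 → t=1.681, apex=3.463, x_land=61.931, impact vy=-8.243
  bounce: vy ← 0.81·8.243 = 6.677
Arc 7: start y=0.000, vy=6.677 → t=1.361, apex=2.272, x_land=66.750, impact vy=-6.677
  bounce: vy ← 0.81·6.677 = 5.408

1 4.111 28.488 14.554
2 3.904 18.691 28.374
3 3.162 12.263 39.569
4 2.561 8.046 48.637
5 2.075 5.279 55.982
6 1.681 3.463 61.931
7 1.361 2.272 66.750
final: 66.750 5.408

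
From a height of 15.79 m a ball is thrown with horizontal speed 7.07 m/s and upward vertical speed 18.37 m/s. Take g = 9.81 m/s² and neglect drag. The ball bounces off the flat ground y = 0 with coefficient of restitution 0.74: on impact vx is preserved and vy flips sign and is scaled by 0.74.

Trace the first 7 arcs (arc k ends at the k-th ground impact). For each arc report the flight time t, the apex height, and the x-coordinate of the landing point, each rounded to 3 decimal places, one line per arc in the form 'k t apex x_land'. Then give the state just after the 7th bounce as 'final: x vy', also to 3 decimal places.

1 4.466 32.990 31.574
2 3.838 18.065 58.711
3 2.840 9.892 78.792
4 2.102 5.417 93.651
5 1.555 2.966 104.648
6 1.151 1.624 112.785
7 0.852 0.890 118.807
final: 118.807 3.091

Arc 1: start y=15.790, vy=18.370 → t=4.466, apex=32.990, x_land=31.574, impact vy=-25.441
  bounce: vy ← 0.74·25.441 = 18.827
Arc 2: start y=0.000, vy=18.827 → t=3.838, apex=18.065, x_land=58.711, impact vy=-18.827
  bounce: vy ← 0.74·18.827 = 13.932
Arc 3: start y=0.000, vy=13.932 → t=2.840, apex=9.892, x_land=78.792, impact vy=-13.932
  bounce: vy ← 0.74·13.932 = 10.309
Arc 4: start y=0.000, vy=10.309 → t=2.102, apex=5.417, x_land=93.651, impact vy=-10.309
  bounce: vy ← 0.74·10.309 = 7.629
Arc 5: start y=0.000, vy=7.629 → t=1.555, apex=2.966, x_land=104.648, impact vy=-7.629
  bounce: vy ← 0.74·7.629 = 5.645
Arc 6: start y=0.000, vy=5.645 → t=1.151, apex=1.624, x_land=112.785, impact vy=-5.645
  bounce: vy ← 0.74·5.645 = 4.178
Arc 7: start y=0.000, vy=4.178 → t=0.852, apex=0.890, x_land=118.807, impact vy=-4.178
  bounce: vy ← 0.74·4.178 = 3.091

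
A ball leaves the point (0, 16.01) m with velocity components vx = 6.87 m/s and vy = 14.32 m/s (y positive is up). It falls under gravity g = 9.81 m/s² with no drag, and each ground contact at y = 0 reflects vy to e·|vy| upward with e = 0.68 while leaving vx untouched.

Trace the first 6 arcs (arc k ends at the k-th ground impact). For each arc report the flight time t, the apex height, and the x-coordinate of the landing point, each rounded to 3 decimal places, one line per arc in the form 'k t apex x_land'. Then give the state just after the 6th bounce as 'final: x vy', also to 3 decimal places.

Arc 1: start y=16.010, vy=14.320 → t=3.782, apex=26.462, x_land=25.985, impact vy=-22.785
  bounce: vy ← 0.68·22.785 = 15.494
Arc 2: start y=0.000, vy=15.494 → t=3.159, apex=12.236, x_land=47.686, impact vy=-15.494
  bounce: vy ← 0.68·15.494 = 10.536
Arc 3: start y=0.000, vy=10.536 → t=2.148, apex=5.658, x_land=62.443, impact vy=-10.536
  bounce: vy ← 0.68·10.536 = 7.164
Arc 4: start y=0.000, vy=7.164 → t=1.461, apex=2.616, x_land=72.478, impact vy=-7.164
  bounce: vy ← 0.68·7.164 = 4.872
Arc 5: start y=0.000, vy=4.872 → t=0.993, apex=1.210, x_land=79.302, impact vy=-4.872
  bounce: vy ← 0.68·4.872 = 3.313
Arc 6: start y=0.000, vy=3.313 → t=0.675, apex=0.559, x_land=83.942, impact vy=-3.313
  bounce: vy ← 0.68·3.313 = 2.253

1 3.782 26.462 25.985
2 3.159 12.236 47.686
3 2.148 5.658 62.443
4 1.461 2.616 72.478
5 0.993 1.210 79.302
6 0.675 0.559 83.942
final: 83.942 2.253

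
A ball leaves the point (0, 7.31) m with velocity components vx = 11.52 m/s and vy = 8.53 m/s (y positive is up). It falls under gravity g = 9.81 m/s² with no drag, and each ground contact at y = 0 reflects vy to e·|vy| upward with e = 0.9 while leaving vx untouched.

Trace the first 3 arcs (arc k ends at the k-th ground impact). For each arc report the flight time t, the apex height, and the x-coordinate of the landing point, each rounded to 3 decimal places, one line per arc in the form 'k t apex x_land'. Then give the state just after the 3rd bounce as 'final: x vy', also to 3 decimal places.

1 2.368 11.019 27.283
2 2.698 8.925 58.362
3 2.428 7.229 86.333
final: 86.333 10.719

Arc 1: start y=7.310, vy=8.530 → t=2.368, apex=11.019, x_land=27.283, impact vy=-14.703
  bounce: vy ← 0.9·14.703 = 13.233
Arc 2: start y=0.000, vy=13.233 → t=2.698, apex=8.925, x_land=58.362, impact vy=-13.233
  bounce: vy ← 0.9·13.233 = 11.910
Arc 3: start y=0.000, vy=11.910 → t=2.428, apex=7.229, x_land=86.333, impact vy=-11.910
  bounce: vy ← 0.9·11.910 = 10.719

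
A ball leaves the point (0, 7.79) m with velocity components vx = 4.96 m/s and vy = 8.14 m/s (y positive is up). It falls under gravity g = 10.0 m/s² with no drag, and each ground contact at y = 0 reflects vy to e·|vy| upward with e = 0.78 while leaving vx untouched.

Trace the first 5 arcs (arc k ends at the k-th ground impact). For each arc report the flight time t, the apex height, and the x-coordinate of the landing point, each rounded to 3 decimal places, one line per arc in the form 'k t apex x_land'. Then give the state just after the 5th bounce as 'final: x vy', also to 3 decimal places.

Arc 1: start y=7.790, vy=8.140 → t=2.304, apex=11.103, x_land=11.429, impact vy=-14.902
  bounce: vy ← 0.78·14.902 = 11.623
Arc 2: start y=0.000, vy=11.623 → t=2.325, apex=6.755, x_land=22.959, impact vy=-11.623
  bounce: vy ← 0.78·11.623 = 9.066
Arc 3: start y=0.000, vy=9.066 → t=1.813, apex=4.110, x_land=31.953, impact vy=-9.066
  bounce: vy ← 0.78·9.066 = 7.072
Arc 4: start y=0.000, vy=7.072 → t=1.414, apex=2.500, x_land=38.968, impact vy=-7.072
  bounce: vy ← 0.78·7.072 = 5.516
Arc 5: start y=0.000, vy=5.516 → t=1.103, apex=1.521, x_land=44.439, impact vy=-5.516
  bounce: vy ← 0.78·5.516 = 4.302

1 2.304 11.103 11.429
2 2.325 6.755 22.959
3 1.813 4.110 31.953
4 1.414 2.500 38.968
5 1.103 1.521 44.439
final: 44.439 4.302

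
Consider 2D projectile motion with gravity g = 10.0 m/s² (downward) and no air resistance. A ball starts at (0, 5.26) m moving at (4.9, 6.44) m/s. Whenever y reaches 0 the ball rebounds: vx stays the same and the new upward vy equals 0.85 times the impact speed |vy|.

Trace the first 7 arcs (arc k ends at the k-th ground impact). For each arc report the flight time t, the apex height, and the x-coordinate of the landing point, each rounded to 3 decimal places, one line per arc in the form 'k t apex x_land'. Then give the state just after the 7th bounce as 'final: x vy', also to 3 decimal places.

Arc 1: start y=5.260, vy=6.440 → t=1.855, apex=7.334, x_land=9.090, impact vy=-12.111
  bounce: vy ← 0.85·12.111 = 10.294
Arc 2: start y=0.000, vy=10.294 → t=2.059, apex=5.299, x_land=19.178, impact vy=-10.294
  bounce: vy ← 0.85·10.294 = 8.750
Arc 3: start y=0.000, vy=8.750 → t=1.750, apex=3.828, x_land=27.753, impact vy=-8.750
  bounce: vy ← 0.85·8.750 = 7.438
Arc 4: start y=0.000, vy=7.438 → t=1.488, apex=2.766, x_land=35.042, impact vy=-7.438
  bounce: vy ← 0.85·7.438 = 6.322
Arc 5: start y=0.000, vy=6.322 → t=1.264, apex=1.998, x_land=41.238, impact vy=-6.322
  bounce: vy ← 0.85·6.322 = 5.374
Arc 6: start y=0.000, vy=5.374 → t=1.075, apex=1.444, x_land=46.504, impact vy=-5.374
  bounce: vy ← 0.85·5.374 = 4.568
Arc 7: start y=0.000, vy=4.568 → t=0.914, apex=1.043, x_land=50.980, impact vy=-4.568
  bounce: vy ← 0.85·4.568 = 3.882

1 1.855 7.334 9.090
2 2.059 5.299 19.178
3 1.750 3.828 27.753
4 1.488 2.766 35.042
5 1.264 1.998 41.238
6 1.075 1.444 46.504
7 0.914 1.043 50.980
final: 50.980 3.882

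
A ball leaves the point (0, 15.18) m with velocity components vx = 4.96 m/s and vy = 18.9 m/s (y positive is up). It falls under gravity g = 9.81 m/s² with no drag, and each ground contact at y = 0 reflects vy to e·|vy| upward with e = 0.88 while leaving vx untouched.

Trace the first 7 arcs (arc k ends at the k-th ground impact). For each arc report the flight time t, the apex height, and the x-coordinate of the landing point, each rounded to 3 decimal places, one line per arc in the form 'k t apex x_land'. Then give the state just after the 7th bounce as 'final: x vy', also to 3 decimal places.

1 4.536 33.386 22.496
2 4.592 25.854 45.271
3 4.041 20.022 65.313
4 3.556 15.505 82.950
5 3.129 12.007 98.471
6 2.754 9.298 112.129
7 2.423 7.200 124.148
final: 124.148 10.460

Arc 1: start y=15.180, vy=18.900 → t=4.536, apex=33.386, x_land=22.496, impact vy=-25.594
  bounce: vy ← 0.88·25.594 = 22.523
Arc 2: start y=0.000, vy=22.523 → t=4.592, apex=25.854, x_land=45.271, impact vy=-22.523
  bounce: vy ← 0.88·22.523 = 19.820
Arc 3: start y=0.000, vy=19.820 → t=4.041, apex=20.022, x_land=65.313, impact vy=-19.820
  bounce: vy ← 0.88·19.820 = 17.441
Arc 4: start y=0.000, vy=17.441 → t=3.556, apex=15.505, x_land=82.950, impact vy=-17.441
  bounce: vy ← 0.88·17.441 = 15.348
Arc 5: start y=0.000, vy=15.348 → t=3.129, apex=12.007, x_land=98.471, impact vy=-15.348
  bounce: vy ← 0.88·15.348 = 13.507
Arc 6: start y=0.000, vy=13.507 → t=2.754, apex=9.298, x_land=112.129, impact vy=-13.507
  bounce: vy ← 0.88·13.507 = 11.886
Arc 7: start y=0.000, vy=11.886 → t=2.423, apex=7.200, x_land=124.148, impact vy=-11.886
  bounce: vy ← 0.88·11.886 = 10.460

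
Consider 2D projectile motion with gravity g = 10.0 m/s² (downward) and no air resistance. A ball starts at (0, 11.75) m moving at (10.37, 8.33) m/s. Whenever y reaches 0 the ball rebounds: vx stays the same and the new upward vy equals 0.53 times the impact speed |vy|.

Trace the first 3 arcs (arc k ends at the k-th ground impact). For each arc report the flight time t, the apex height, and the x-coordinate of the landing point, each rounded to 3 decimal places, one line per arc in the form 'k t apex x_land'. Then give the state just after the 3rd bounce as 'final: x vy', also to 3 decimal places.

Arc 1: start y=11.750, vy=8.330 → t=2.578, apex=15.219, x_land=26.730, impact vy=-17.447
  bounce: vy ← 0.53·17.447 = 9.247
Arc 2: start y=0.000, vy=9.247 → t=1.849, apex=4.275, x_land=45.908, impact vy=-9.247
  bounce: vy ← 0.53·9.247 = 4.901
Arc 3: start y=0.000, vy=4.901 → t=0.980, apex=1.201, x_land=56.073, impact vy=-4.901
  bounce: vy ← 0.53·4.901 = 2.597

1 2.578 15.219 26.730
2 1.849 4.275 45.908
3 0.980 1.201 56.073
final: 56.073 2.597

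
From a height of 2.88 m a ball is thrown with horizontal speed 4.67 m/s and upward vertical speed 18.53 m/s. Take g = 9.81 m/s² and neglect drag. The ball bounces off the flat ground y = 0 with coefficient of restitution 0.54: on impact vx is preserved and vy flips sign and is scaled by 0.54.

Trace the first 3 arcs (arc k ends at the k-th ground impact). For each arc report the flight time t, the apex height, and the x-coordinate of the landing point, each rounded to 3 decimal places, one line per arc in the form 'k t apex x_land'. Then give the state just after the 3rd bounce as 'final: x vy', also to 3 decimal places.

Arc 1: start y=2.880, vy=18.530 → t=3.927, apex=20.381, x_land=18.340, impact vy=-19.997
  bounce: vy ← 0.54·19.997 = 10.798
Arc 2: start y=0.000, vy=10.798 → t=2.201, apex=5.943, x_land=28.621, impact vy=-10.798
  bounce: vy ← 0.54·10.798 = 5.831
Arc 3: start y=0.000, vy=5.831 → t=1.189, apex=1.733, x_land=34.173, impact vy=-5.831
  bounce: vy ← 0.54·5.831 = 3.149

1 3.927 20.381 18.340
2 2.201 5.943 28.621
3 1.189 1.733 34.173
final: 34.173 3.149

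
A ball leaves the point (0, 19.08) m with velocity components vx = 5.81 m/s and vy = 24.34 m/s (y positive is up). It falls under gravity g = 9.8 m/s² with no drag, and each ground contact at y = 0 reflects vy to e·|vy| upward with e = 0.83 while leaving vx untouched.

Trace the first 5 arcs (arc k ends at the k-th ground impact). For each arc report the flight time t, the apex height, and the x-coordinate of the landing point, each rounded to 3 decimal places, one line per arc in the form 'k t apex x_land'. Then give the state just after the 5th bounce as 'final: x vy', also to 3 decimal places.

1 5.656 49.306 32.860
2 5.266 33.967 63.454
3 4.371 23.400 88.847
4 3.628 16.120 109.924
5 3.011 11.105 127.417
final: 127.417 12.245

Arc 1: start y=19.080, vy=24.340 → t=5.656, apex=49.306, x_land=32.860, impact vy=-31.087
  bounce: vy ← 0.83·31.087 = 25.802
Arc 2: start y=0.000, vy=25.802 → t=5.266, apex=33.967, x_land=63.454, impact vy=-25.802
  bounce: vy ← 0.83·25.802 = 21.416
Arc 3: start y=0.000, vy=21.416 → t=4.371, apex=23.400, x_land=88.847, impact vy=-21.416
  bounce: vy ← 0.83·21.416 = 17.775
Arc 4: start y=0.000, vy=17.775 → t=3.628, apex=16.120, x_land=109.924, impact vy=-17.775
  bounce: vy ← 0.83·17.775 = 14.753
Arc 5: start y=0.000, vy=14.753 → t=3.011, apex=11.105, x_land=127.417, impact vy=-14.753
  bounce: vy ← 0.83·14.753 = 12.245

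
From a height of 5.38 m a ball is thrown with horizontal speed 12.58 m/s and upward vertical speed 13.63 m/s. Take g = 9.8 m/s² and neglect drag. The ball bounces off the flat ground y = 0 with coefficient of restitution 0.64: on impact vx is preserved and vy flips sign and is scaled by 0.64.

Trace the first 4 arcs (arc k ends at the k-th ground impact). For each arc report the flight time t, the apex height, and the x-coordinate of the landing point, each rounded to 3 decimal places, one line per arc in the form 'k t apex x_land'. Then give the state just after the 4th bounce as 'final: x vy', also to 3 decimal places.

1 3.132 14.858 39.403
2 2.229 6.086 67.443
3 1.427 2.493 85.388
4 0.913 1.021 96.874
final: 96.874 2.863

Arc 1: start y=5.380, vy=13.630 → t=3.132, apex=14.858, x_land=39.403, impact vy=-17.065
  bounce: vy ← 0.64·17.065 = 10.922
Arc 2: start y=0.000, vy=10.922 → t=2.229, apex=6.086, x_land=67.443, impact vy=-10.922
  bounce: vy ← 0.64·10.922 = 6.990
Arc 3: start y=0.000, vy=6.990 → t=1.427, apex=2.493, x_land=85.388, impact vy=-6.990
  bounce: vy ← 0.64·6.990 = 4.474
Arc 4: start y=0.000, vy=4.474 → t=0.913, apex=1.021, x_land=96.874, impact vy=-4.474
  bounce: vy ← 0.64·4.474 = 2.863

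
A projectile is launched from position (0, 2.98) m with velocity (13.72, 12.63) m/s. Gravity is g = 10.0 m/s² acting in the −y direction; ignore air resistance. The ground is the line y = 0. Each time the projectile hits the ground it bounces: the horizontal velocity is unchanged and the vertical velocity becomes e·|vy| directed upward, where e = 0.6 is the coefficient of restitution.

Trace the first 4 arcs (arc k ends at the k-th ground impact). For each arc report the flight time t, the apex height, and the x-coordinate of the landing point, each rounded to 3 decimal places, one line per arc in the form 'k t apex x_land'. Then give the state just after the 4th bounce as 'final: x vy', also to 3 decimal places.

1 2.743 10.956 37.638
2 1.776 3.944 62.009
3 1.066 1.420 76.631
4 0.639 0.511 85.405
final: 85.405 1.918

Arc 1: start y=2.980, vy=12.630 → t=2.743, apex=10.956, x_land=37.638, impact vy=-14.803
  bounce: vy ← 0.6·14.803 = 8.882
Arc 2: start y=0.000, vy=8.882 → t=1.776, apex=3.944, x_land=62.009, impact vy=-8.882
  bounce: vy ← 0.6·8.882 = 5.329
Arc 3: start y=0.000, vy=5.329 → t=1.066, apex=1.420, x_land=76.631, impact vy=-5.329
  bounce: vy ← 0.6·5.329 = 3.197
Arc 4: start y=0.000, vy=3.197 → t=0.639, apex=0.511, x_land=85.405, impact vy=-3.197
  bounce: vy ← 0.6·3.197 = 1.918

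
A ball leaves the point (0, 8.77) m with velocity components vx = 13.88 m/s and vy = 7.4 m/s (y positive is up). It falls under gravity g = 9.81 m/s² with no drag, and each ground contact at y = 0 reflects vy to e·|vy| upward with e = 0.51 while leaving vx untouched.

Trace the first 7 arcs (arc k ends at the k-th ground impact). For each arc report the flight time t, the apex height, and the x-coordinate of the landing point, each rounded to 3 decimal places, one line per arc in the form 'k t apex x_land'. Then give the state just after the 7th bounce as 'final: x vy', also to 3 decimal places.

1 2.290 11.561 31.779
2 1.566 3.007 53.515
3 0.799 0.782 64.600
4 0.407 0.203 70.253
5 0.208 0.053 73.137
6 0.106 0.014 74.607
7 0.054 0.004 75.357
final: 75.357 0.135

Arc 1: start y=8.770, vy=7.400 → t=2.290, apex=11.561, x_land=31.779, impact vy=-15.061
  bounce: vy ← 0.51·15.061 = 7.681
Arc 2: start y=0.000, vy=7.681 → t=1.566, apex=3.007, x_land=53.515, impact vy=-7.681
  bounce: vy ← 0.51·7.681 = 3.917
Arc 3: start y=0.000, vy=3.917 → t=0.799, apex=0.782, x_land=64.600, impact vy=-3.917
  bounce: vy ← 0.51·3.917 = 1.998
Arc 4: start y=0.000, vy=1.998 → t=0.407, apex=0.203, x_land=70.253, impact vy=-1.998
  bounce: vy ← 0.51·1.998 = 1.019
Arc 5: start y=0.000, vy=1.019 → t=0.208, apex=0.053, x_land=73.137, impact vy=-1.019
  bounce: vy ← 0.51·1.019 = 0.520
Arc 6: start y=0.000, vy=0.520 → t=0.106, apex=0.014, x_land=74.607, impact vy=-0.520
  bounce: vy ← 0.51·0.520 = 0.265
Arc 7: start y=0.000, vy=0.265 → t=0.054, apex=0.004, x_land=75.357, impact vy=-0.265
  bounce: vy ← 0.51·0.265 = 0.135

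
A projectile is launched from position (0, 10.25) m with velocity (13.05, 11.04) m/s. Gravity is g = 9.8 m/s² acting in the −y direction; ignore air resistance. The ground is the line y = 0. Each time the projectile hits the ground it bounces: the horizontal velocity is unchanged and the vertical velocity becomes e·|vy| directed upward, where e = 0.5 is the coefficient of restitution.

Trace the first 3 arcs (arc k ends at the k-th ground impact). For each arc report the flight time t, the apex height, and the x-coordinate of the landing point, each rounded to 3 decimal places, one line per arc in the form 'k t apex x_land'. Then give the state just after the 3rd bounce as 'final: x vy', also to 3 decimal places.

Arc 1: start y=10.250, vy=11.040 → t=2.960, apex=16.468, x_land=38.626, impact vy=-17.966
  bounce: vy ← 0.5·17.966 = 8.983
Arc 2: start y=0.000, vy=8.983 → t=1.833, apex=4.117, x_land=62.550, impact vy=-8.983
  bounce: vy ← 0.5·8.983 = 4.492
Arc 3: start y=0.000, vy=4.492 → t=0.917, apex=1.029, x_land=74.512, impact vy=-4.492
  bounce: vy ← 0.5·4.492 = 2.246

1 2.960 16.468 38.626
2 1.833 4.117 62.550
3 0.917 1.029 74.512
final: 74.512 2.246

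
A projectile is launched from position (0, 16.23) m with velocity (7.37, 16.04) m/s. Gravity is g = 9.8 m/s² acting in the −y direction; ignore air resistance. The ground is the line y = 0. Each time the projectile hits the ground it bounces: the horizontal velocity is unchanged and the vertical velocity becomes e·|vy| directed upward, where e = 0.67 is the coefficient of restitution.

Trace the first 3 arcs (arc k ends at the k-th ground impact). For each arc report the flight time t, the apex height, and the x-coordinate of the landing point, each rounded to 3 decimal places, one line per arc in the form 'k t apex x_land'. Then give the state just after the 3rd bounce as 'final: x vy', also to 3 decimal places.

1 4.084 29.357 30.102
2 3.280 13.178 54.275
3 2.198 5.916 70.471
final: 70.471 7.214

Arc 1: start y=16.230, vy=16.040 → t=4.084, apex=29.357, x_land=30.102, impact vy=-23.987
  bounce: vy ← 0.67·23.987 = 16.071
Arc 2: start y=0.000, vy=16.071 → t=3.280, apex=13.178, x_land=54.275, impact vy=-16.071
  bounce: vy ← 0.67·16.071 = 10.768
Arc 3: start y=0.000, vy=10.768 → t=2.198, apex=5.916, x_land=70.471, impact vy=-10.768
  bounce: vy ← 0.67·10.768 = 7.214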